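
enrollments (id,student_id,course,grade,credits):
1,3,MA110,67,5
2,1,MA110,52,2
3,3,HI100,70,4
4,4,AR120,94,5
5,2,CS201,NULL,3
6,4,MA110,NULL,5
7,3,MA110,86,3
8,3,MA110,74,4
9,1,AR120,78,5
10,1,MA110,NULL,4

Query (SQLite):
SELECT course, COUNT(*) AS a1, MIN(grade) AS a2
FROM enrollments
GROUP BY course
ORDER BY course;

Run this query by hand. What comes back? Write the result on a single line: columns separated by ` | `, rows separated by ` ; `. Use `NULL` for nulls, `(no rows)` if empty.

Group enrollments by course.
Per group compute: COUNT(*), MIN(grade).
  AR120: ids {4, 9} → COUNT(*)=2, MIN(grade)=78
  CS201: ids {5} → COUNT(*)=1, MIN(grade)=NULL
  HI100: ids {3} → COUNT(*)=1, MIN(grade)=70
  MA110: ids {1, 2, 6, 7, 8, 10} → COUNT(*)=6, MIN(grade)=52

AR120 | 2 | 78 ; CS201 | 1 | NULL ; HI100 | 1 | 70 ; MA110 | 6 | 52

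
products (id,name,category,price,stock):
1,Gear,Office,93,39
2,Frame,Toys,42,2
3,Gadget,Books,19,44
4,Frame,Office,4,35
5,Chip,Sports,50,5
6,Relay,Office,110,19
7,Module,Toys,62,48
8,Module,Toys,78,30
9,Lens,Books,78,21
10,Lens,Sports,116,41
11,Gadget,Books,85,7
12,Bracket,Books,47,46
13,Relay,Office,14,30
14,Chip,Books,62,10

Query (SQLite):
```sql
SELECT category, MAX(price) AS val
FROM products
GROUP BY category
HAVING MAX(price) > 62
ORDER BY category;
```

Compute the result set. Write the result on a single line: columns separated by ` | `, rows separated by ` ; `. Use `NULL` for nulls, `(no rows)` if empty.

Books | 85 ; Office | 110 ; Sports | 116 ; Toys | 78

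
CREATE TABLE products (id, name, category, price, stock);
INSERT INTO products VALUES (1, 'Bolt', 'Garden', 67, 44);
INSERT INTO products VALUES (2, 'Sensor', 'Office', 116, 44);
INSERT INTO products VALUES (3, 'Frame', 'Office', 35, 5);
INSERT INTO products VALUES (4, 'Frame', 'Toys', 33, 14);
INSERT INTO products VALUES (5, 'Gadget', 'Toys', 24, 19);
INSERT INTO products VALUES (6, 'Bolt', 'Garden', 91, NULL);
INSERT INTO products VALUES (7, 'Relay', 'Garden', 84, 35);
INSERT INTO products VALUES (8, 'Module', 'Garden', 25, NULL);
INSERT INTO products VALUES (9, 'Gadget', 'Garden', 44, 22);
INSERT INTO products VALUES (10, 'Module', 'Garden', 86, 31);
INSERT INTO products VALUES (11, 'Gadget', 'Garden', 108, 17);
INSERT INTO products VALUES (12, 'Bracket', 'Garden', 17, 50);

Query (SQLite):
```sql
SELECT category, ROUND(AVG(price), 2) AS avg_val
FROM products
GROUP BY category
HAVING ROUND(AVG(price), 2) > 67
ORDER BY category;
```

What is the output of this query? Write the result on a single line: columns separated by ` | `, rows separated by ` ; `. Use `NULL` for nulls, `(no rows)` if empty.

Office | 75.5

Partition products by category; compute ROUND(AVG(price), 2) within each group.
HAVING: keep groups where ROUND(AVG(price), 2) > 67.
  Garden: ids {1, 6, 7, 8, 9, 10, 11, 12} → ROUND(AVG(price), 2)=65.25
  Office: ids {2, 3} → ROUND(AVG(price), 2)=75.5
  Toys: ids {4, 5} → ROUND(AVG(price), 2)=28.5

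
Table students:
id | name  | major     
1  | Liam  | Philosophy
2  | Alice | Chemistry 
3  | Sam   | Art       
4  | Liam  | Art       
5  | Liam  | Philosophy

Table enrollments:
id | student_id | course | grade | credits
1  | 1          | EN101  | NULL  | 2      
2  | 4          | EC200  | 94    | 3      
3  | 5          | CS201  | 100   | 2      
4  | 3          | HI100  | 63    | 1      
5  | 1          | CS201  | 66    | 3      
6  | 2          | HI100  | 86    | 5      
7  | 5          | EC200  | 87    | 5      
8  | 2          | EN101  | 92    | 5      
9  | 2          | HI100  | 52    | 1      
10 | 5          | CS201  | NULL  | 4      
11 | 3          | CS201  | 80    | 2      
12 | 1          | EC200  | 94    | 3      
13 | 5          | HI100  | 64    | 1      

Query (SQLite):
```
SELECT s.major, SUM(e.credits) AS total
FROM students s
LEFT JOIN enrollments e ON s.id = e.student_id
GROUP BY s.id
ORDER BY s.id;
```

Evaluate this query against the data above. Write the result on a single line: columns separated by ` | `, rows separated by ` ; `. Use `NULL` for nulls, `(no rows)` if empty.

LEFT JOIN keeps every students row; unmatched ones get NULL for enrollments columns.
Group by students.id and compute SUM(e.credits). SUM over an all-NULL group is NULL.
  1: ids {1, 5, 12} → SUM(e.credits)=8
  2: ids {6, 8, 9} → SUM(e.credits)=11
  3: ids {4, 11} → SUM(e.credits)=3
  4: ids {2} → SUM(e.credits)=3
  5: ids {3, 7, 10, 13} → SUM(e.credits)=12

Philosophy | 8 ; Chemistry | 11 ; Art | 3 ; Art | 3 ; Philosophy | 12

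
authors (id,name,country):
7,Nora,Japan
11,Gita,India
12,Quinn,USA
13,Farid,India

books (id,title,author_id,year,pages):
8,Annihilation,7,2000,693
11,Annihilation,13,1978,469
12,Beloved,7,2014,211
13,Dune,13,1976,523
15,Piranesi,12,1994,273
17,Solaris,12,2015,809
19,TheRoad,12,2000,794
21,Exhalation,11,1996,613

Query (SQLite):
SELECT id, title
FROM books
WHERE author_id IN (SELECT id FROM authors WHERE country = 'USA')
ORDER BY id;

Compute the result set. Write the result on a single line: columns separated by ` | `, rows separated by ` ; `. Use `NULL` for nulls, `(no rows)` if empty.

Inner query: authors.id where country = 'USA'.
Outer: keep books rows whose author_id is in that set.
Inner query → {12}

15 | Piranesi ; 17 | Solaris ; 19 | TheRoad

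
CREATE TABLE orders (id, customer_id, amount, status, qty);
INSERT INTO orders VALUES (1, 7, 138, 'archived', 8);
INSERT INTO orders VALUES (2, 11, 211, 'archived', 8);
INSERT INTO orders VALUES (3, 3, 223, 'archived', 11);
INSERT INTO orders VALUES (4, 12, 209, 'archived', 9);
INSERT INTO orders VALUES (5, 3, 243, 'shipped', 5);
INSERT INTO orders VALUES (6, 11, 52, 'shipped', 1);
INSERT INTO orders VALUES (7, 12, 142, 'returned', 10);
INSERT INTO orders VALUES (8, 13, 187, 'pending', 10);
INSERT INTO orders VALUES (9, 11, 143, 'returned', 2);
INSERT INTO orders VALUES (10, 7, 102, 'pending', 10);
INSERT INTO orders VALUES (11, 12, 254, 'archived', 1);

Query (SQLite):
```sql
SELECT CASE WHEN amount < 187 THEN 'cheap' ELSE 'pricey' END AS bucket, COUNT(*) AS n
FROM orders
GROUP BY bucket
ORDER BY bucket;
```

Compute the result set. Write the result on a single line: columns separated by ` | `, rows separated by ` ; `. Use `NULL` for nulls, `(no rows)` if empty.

Bucket rows by amount < 187 → 'cheap' else 'pricey'; count each bucket.

cheap | 5 ; pricey | 6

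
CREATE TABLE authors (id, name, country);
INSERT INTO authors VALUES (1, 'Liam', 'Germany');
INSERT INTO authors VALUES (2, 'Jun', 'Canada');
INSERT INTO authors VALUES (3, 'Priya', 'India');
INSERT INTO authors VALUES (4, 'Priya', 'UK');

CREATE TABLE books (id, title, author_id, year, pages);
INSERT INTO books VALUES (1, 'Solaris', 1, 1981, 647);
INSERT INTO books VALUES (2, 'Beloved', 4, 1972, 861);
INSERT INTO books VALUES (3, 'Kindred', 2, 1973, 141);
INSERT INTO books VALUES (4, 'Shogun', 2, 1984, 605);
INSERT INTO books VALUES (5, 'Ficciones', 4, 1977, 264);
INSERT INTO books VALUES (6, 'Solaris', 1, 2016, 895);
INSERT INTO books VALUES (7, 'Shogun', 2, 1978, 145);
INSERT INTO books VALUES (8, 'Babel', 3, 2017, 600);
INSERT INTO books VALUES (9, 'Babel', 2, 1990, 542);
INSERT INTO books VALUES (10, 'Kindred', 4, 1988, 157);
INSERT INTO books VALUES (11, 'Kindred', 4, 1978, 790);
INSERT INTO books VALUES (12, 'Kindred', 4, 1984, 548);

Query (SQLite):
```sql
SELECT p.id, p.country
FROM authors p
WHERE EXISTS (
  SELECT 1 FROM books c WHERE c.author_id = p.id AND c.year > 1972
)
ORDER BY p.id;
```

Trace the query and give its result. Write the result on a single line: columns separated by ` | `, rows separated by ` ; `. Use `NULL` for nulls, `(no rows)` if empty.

For each authors row, check whether any books with matching author_id has year > 1972.
Keep rows where that is true.

1 | Germany ; 2 | Canada ; 3 | India ; 4 | UK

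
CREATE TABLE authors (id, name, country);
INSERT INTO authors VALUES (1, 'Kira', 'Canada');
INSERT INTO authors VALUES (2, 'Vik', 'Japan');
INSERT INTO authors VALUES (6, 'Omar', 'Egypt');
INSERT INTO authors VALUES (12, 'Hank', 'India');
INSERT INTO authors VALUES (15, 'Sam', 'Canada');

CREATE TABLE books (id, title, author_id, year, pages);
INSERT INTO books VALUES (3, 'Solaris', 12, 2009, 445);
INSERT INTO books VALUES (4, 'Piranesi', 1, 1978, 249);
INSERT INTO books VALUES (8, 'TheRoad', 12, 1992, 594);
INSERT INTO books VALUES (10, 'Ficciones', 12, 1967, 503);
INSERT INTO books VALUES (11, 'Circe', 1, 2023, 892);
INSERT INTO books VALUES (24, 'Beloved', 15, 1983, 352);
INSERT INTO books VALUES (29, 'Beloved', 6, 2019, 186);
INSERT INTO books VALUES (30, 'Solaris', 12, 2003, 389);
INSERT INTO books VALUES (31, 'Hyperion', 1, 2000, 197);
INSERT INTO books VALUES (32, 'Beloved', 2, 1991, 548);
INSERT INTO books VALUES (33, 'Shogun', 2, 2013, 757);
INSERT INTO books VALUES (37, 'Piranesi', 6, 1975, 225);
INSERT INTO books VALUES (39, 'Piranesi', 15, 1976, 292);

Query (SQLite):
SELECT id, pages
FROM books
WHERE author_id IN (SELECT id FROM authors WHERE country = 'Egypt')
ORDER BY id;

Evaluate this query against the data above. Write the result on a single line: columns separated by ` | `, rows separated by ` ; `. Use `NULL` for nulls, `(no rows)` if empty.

29 | 186 ; 37 | 225

Inner query: authors.id where country = 'Egypt'.
Outer: keep books rows whose author_id is in that set.
Inner query → {6}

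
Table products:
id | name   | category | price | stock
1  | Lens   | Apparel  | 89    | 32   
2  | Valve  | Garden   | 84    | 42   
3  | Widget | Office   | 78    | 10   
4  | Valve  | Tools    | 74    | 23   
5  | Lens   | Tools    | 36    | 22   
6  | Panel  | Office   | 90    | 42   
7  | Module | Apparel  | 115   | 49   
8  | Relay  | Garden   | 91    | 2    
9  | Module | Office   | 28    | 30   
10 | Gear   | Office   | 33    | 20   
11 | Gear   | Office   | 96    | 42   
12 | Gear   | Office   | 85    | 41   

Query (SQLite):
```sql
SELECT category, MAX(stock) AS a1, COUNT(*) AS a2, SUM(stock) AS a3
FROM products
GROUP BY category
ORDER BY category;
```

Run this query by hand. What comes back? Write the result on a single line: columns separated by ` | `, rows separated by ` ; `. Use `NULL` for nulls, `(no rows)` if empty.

Group products by category.
Per group compute: MAX(stock), COUNT(*), SUM(stock).
  Apparel: ids {1, 7} → MAX(stock)=49, COUNT(*)=2, SUM(stock)=81
  Garden: ids {2, 8} → MAX(stock)=42, COUNT(*)=2, SUM(stock)=44
  Office: ids {3, 6, 9, 10, 11, 12} → MAX(stock)=42, COUNT(*)=6, SUM(stock)=185
  Tools: ids {4, 5} → MAX(stock)=23, COUNT(*)=2, SUM(stock)=45

Apparel | 49 | 2 | 81 ; Garden | 42 | 2 | 44 ; Office | 42 | 6 | 185 ; Tools | 23 | 2 | 45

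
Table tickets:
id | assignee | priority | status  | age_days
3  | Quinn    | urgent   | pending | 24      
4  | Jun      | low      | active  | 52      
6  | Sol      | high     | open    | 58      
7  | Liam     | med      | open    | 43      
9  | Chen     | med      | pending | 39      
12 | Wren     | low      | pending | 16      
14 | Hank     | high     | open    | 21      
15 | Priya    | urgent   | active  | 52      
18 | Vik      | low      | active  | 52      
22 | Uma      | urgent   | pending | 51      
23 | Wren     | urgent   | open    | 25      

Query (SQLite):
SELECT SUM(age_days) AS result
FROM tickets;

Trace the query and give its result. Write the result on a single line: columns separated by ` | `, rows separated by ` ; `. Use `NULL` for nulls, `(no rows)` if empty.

All age_days values: [24, 52, 58, 43, 39, 16, 21, 52, 52, 51, 25].
SUM of non-NULL values = 433.

433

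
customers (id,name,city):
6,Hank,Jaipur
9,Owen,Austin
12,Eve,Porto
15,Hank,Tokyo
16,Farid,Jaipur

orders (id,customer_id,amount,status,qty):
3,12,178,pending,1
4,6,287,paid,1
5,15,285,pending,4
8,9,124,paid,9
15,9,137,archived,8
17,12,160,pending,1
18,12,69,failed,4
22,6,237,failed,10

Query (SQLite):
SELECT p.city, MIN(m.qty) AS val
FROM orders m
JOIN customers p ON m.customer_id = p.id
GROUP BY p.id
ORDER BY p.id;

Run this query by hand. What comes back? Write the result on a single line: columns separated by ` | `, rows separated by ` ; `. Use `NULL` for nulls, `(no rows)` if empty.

Jaipur | 1 ; Austin | 8 ; Porto | 1 ; Tokyo | 4

Join each orders row to its customers via customer_id.
Group joined rows by customers.id; compute MIN(m.qty) per group.
  6: ids {4, 22} → MIN(m.qty)=1
  9: ids {8, 15} → MIN(m.qty)=8
  12: ids {3, 17, 18} → MIN(m.qty)=1
  15: ids {5} → MIN(m.qty)=4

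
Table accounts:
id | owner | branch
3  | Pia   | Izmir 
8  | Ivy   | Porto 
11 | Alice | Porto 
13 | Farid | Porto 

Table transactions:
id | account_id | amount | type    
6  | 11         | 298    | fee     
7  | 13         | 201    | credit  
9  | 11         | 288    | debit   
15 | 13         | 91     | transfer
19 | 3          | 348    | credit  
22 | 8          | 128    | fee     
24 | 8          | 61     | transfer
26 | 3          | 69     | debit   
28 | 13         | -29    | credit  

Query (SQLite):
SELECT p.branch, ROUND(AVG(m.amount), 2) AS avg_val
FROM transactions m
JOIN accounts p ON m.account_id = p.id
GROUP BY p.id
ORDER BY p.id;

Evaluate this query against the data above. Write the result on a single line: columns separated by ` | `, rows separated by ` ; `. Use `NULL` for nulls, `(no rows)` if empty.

Join each transactions row to its accounts via account_id.
Group joined rows by accounts.id; compute ROUND(AVG(m.amount), 2) per group.
  3: ids {19, 26} → ROUND(AVG(m.amount), 2)=208.5
  8: ids {22, 24} → ROUND(AVG(m.amount), 2)=94.5
  11: ids {6, 9} → ROUND(AVG(m.amount), 2)=293
  13: ids {7, 15, 28} → ROUND(AVG(m.amount), 2)=87.67

Izmir | 208.5 ; Porto | 94.5 ; Porto | 293 ; Porto | 87.67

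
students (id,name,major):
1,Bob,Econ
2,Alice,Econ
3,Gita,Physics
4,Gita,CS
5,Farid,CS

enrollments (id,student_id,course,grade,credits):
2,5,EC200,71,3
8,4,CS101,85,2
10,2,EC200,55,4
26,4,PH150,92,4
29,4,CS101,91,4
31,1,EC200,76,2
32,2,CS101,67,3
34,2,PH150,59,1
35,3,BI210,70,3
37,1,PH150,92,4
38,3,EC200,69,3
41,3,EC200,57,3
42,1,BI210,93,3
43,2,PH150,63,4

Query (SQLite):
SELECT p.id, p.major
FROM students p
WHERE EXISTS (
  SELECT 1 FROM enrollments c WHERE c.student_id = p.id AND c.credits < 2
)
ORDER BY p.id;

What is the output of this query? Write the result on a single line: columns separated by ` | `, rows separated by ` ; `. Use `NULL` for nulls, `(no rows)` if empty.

2 | Econ

For each students row, check whether any enrollments with matching student_id has credits < 2.
Keep rows where that is true.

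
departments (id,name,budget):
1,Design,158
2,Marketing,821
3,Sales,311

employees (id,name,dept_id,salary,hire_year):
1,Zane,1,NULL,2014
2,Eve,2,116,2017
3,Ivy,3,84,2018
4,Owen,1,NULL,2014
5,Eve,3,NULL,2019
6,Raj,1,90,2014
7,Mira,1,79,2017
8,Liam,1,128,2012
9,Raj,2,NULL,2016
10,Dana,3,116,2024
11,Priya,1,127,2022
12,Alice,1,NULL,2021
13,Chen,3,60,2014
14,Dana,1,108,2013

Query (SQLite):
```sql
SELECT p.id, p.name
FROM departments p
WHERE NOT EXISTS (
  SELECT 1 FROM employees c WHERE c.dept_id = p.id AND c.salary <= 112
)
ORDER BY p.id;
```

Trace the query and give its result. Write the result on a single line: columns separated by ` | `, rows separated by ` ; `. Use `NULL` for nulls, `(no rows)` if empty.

For each departments row, check whether any employees with matching dept_id has salary <= 112.
Keep rows where that is false.

2 | Marketing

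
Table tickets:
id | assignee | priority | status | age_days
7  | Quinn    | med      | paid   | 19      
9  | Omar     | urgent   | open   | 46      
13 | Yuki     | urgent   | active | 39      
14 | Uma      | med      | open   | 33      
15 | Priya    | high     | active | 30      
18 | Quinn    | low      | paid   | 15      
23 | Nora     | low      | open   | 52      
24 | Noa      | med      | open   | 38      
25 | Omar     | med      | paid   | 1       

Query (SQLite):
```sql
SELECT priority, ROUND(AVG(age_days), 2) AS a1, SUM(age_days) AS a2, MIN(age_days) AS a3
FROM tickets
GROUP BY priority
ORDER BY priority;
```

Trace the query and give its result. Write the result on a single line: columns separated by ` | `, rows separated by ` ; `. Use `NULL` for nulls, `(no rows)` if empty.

Group tickets by priority.
Per group compute: ROUND(AVG(age_days), 2), SUM(age_days), MIN(age_days).
  high: ids {15} → ROUND(AVG(age_days), 2)=30, SUM(age_days)=30, MIN(age_days)=30
  low: ids {18, 23} → ROUND(AVG(age_days), 2)=33.5, SUM(age_days)=67, MIN(age_days)=15
  med: ids {7, 14, 24, 25} → ROUND(AVG(age_days), 2)=22.75, SUM(age_days)=91, MIN(age_days)=1
  urgent: ids {9, 13} → ROUND(AVG(age_days), 2)=42.5, SUM(age_days)=85, MIN(age_days)=39

high | 30 | 30 | 30 ; low | 33.5 | 67 | 15 ; med | 22.75 | 91 | 1 ; urgent | 42.5 | 85 | 39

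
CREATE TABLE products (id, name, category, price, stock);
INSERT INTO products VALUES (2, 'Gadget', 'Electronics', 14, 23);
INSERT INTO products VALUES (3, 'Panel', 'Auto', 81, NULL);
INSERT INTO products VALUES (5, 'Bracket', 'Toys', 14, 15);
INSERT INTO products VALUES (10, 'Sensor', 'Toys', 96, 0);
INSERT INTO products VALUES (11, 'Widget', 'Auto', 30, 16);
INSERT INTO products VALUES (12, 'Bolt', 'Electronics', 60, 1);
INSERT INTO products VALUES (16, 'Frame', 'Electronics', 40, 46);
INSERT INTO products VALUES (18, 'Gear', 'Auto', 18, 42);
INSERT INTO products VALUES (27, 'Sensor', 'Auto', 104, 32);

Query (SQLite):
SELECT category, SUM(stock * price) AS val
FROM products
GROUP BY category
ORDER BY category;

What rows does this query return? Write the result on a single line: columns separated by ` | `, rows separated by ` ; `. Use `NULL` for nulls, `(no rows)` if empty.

Auto | 4564 ; Electronics | 2222 ; Toys | 210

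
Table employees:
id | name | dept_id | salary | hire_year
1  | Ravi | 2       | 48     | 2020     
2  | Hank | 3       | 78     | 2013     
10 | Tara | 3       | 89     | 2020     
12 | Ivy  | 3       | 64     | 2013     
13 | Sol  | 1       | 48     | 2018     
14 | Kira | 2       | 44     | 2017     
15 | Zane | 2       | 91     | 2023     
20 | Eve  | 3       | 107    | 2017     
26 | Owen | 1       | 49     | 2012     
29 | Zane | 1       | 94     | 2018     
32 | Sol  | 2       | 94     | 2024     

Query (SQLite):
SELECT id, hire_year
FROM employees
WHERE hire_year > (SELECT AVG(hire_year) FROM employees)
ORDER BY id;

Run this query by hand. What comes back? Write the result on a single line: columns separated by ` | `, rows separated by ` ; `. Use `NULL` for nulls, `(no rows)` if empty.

Scalar subquery: AVG(hire_year) over all employees rows = 2017.727273 (≈; comparison uses full precision).
Keep rows where hire_year > that value.

1 | 2020 ; 10 | 2020 ; 13 | 2018 ; 15 | 2023 ; 29 | 2018 ; 32 | 2024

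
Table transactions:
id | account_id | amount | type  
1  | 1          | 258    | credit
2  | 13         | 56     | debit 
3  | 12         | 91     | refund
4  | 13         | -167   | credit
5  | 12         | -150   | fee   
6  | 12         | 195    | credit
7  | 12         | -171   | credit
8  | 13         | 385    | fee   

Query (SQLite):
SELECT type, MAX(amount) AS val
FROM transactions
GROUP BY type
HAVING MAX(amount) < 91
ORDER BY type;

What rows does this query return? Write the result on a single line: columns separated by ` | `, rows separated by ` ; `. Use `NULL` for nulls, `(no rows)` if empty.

Partition transactions by type; compute MAX(amount) within each group.
HAVING: keep groups where MAX(amount) < 91.
  credit: ids {1, 4, 6, 7} → MAX(amount)=258
  debit: ids {2} → MAX(amount)=56
  fee: ids {5, 8} → MAX(amount)=385
  refund: ids {3} → MAX(amount)=91

debit | 56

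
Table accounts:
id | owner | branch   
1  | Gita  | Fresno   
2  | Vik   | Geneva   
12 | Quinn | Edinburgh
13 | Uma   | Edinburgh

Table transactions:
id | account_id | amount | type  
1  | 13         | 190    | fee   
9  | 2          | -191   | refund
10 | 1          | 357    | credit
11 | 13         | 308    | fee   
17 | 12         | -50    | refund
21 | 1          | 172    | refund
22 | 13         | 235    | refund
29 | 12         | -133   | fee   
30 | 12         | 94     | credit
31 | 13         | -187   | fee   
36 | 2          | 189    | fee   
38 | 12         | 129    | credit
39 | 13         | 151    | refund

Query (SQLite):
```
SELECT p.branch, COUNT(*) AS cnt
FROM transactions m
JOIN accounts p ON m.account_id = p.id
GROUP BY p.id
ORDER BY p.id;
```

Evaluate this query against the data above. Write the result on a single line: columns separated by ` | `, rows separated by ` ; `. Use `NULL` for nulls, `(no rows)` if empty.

Fresno | 2 ; Geneva | 2 ; Edinburgh | 4 ; Edinburgh | 5

Join each transactions row to its accounts via account_id.
Group joined rows by accounts.id; compute COUNT(*) per group.
  1: ids {10, 21} → COUNT(*)=2
  2: ids {9, 36} → COUNT(*)=2
  12: ids {17, 29, 30, 38} → COUNT(*)=4
  13: ids {1, 11, 22, 31, 39} → COUNT(*)=5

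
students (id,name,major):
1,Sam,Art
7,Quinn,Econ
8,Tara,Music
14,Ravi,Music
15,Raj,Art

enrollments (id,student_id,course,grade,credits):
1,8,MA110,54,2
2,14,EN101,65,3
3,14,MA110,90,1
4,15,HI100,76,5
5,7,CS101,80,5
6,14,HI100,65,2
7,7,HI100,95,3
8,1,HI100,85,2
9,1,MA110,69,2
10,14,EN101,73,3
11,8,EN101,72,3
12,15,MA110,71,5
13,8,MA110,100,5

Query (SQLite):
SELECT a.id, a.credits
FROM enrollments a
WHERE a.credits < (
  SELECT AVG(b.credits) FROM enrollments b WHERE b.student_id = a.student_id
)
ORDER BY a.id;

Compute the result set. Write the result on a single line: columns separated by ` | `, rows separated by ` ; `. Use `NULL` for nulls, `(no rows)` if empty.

1 | 2 ; 3 | 1 ; 6 | 2 ; 7 | 3 ; 11 | 3

For each enrollments row a, compute AVG(credits) over rows sharing a.student_id.
Keep row a if a.credits < that per-group AVG.
  student_id=1: AVG(credits) = 2.0
  student_id=7: AVG(credits) = 4.0
  student_id=8: AVG(credits) = 3.333333
  student_id=14: AVG(credits) = 2.25
  student_id=15: AVG(credits) = 5.0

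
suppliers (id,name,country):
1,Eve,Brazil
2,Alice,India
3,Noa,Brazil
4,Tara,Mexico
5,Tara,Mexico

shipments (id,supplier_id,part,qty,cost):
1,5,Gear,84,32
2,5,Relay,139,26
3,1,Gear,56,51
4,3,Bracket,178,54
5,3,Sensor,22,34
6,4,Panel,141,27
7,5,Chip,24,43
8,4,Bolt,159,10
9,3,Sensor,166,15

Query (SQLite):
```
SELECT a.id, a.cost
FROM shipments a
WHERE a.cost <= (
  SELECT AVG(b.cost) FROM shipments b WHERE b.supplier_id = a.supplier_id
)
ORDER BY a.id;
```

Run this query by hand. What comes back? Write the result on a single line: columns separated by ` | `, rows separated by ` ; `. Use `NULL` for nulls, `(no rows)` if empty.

1 | 32 ; 2 | 26 ; 3 | 51 ; 5 | 34 ; 8 | 10 ; 9 | 15

For each shipments row a, compute AVG(cost) over rows sharing a.supplier_id.
Keep row a if a.cost <= that per-group AVG.
  supplier_id=1: AVG(cost) = 51.0
  supplier_id=3: AVG(cost) = 34.333333
  supplier_id=4: AVG(cost) = 18.5
  supplier_id=5: AVG(cost) = 33.666667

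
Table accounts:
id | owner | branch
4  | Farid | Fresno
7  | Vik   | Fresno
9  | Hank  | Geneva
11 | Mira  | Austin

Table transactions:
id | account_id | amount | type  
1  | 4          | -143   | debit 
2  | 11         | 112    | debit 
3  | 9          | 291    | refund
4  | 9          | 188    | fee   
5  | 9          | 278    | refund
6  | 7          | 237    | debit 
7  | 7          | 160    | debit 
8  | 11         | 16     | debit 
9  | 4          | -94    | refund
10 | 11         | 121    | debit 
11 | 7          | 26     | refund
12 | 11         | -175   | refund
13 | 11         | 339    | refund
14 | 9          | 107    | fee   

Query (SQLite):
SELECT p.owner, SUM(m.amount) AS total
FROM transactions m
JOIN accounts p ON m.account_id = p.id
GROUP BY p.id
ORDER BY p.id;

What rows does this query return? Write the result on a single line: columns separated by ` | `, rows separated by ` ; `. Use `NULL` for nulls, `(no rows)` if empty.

Farid | -237 ; Vik | 423 ; Hank | 864 ; Mira | 413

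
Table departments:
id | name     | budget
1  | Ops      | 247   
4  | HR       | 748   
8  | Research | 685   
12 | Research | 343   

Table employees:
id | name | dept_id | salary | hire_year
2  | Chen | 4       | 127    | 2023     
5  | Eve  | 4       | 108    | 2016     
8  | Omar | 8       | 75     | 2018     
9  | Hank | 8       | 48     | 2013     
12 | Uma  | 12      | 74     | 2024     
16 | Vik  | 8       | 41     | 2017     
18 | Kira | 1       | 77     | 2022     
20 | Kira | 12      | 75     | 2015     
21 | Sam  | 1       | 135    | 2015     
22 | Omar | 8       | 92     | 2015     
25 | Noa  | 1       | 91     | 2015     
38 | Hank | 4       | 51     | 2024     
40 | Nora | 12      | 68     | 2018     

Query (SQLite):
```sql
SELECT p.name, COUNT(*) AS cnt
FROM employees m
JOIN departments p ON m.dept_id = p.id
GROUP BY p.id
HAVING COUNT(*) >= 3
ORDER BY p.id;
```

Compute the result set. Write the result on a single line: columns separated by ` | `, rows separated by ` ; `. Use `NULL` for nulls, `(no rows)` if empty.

Ops | 3 ; HR | 3 ; Research | 4 ; Research | 3

Join each employees row to its departments via dept_id.
Group joined rows by departments.id; compute COUNT(*) per group.
HAVING: keep groups with count ≥ 3.
  1: ids {18, 21, 25} → COUNT(*)=3
  4: ids {2, 5, 38} → COUNT(*)=3
  8: ids {8, 9, 16, 22} → COUNT(*)=4
  12: ids {12, 20, 40} → COUNT(*)=3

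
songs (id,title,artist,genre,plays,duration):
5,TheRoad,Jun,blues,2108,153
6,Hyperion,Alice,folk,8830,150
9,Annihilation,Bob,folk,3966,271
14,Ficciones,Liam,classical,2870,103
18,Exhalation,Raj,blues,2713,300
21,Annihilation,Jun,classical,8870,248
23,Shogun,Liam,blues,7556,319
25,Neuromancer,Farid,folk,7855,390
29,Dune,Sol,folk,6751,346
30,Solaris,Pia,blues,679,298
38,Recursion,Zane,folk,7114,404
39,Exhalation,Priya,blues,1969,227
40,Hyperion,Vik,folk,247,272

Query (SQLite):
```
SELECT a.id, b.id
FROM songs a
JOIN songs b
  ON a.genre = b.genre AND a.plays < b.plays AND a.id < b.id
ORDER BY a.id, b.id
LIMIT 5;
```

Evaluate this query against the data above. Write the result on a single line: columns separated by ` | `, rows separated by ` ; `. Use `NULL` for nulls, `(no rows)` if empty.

Pairs (a,b) with same genre, a.plays < b.plays, a.id < b.id.
genre groups: blues:{5,18,23,30,39} classical:{14,21} folk:{6,9,25,29,38,40}
Ordered by (a.id, b.id); first 5.

5 | 18 ; 5 | 23 ; 9 | 25 ; 9 | 29 ; 9 | 38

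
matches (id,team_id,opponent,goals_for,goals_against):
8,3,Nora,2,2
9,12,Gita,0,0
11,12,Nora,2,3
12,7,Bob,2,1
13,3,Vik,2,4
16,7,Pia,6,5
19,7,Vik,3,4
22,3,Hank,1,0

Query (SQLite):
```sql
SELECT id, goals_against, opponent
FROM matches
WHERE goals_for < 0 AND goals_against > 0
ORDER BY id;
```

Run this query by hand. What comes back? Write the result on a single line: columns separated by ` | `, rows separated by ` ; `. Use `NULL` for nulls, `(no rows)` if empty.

(no rows)

goals_for < 0: ids { }
goals_against > 0: ids {8, 11, 12, 13, 16, 19}
Combine with AND.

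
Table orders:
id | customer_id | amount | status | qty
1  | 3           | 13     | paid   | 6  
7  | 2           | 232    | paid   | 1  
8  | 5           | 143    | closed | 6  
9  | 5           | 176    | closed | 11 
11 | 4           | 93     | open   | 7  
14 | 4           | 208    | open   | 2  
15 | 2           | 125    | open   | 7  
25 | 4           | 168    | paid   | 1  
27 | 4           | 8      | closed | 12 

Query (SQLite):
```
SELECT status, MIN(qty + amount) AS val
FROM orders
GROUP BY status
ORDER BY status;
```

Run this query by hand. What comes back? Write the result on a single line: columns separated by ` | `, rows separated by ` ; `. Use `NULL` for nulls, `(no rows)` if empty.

closed | 20 ; open | 100 ; paid | 19

For each row compute qty + amount.
Group by status; take MIN of the expression per group.
  closed: ids {8, 9, 27} → MIN(qty + amount)=20
  open: ids {11, 14, 15} → MIN(qty + amount)=100
  paid: ids {1, 7, 25} → MIN(qty + amount)=19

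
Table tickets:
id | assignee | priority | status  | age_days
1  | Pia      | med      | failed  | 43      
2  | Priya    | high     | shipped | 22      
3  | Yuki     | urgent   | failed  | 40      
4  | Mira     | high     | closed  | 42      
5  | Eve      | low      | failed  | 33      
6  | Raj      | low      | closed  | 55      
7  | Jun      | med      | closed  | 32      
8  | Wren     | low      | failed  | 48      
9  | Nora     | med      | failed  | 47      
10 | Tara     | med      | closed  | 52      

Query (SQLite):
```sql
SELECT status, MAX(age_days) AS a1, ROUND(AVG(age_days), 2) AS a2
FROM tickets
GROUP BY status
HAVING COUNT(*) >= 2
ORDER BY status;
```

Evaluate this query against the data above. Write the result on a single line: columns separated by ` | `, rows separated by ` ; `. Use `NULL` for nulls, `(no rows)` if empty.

closed | 55 | 45.25 ; failed | 48 | 42.2

Group tickets by status.
Per group compute: MAX(age_days), ROUND(AVG(age_days), 2).
HAVING: drop groups with fewer than 2 rows.
  closed: ids {4, 6, 7, 10} → MAX(age_days)=55, ROUND(AVG(age_days), 2)=45.25
  failed: ids {1, 3, 5, 8, 9} → MAX(age_days)=48, ROUND(AVG(age_days), 2)=42.2
  shipped: ids {2} → MAX(age_days)=22, ROUND(AVG(age_days), 2)=22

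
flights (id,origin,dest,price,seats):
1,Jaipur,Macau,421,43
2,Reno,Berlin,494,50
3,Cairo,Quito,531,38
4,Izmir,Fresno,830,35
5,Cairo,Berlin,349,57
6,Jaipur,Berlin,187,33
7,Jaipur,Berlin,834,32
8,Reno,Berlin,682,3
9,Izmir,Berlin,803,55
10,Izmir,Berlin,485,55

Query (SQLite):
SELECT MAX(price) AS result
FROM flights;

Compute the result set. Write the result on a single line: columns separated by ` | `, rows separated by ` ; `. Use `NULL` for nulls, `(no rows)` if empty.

834

All price values: [421, 494, 531, 830, 349, 187, 834, 682, 803, 485].
MAX of non-NULL values = 834.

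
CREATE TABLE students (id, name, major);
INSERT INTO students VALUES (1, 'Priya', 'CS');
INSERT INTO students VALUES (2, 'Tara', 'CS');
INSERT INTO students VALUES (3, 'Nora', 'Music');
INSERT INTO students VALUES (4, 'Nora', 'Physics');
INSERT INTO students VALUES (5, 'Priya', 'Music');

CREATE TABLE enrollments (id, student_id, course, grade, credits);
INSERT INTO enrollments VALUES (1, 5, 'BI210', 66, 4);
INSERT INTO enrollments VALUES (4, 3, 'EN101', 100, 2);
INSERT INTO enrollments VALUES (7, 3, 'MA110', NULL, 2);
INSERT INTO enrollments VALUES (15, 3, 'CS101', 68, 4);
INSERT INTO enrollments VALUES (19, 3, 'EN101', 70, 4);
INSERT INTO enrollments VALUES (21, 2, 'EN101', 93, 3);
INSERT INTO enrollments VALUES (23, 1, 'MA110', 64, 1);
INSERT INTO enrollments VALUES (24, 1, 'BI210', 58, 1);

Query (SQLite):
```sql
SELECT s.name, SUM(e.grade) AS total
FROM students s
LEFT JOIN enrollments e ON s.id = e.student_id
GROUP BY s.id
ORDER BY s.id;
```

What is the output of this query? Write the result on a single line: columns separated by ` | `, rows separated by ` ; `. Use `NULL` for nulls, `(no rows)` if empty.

LEFT JOIN keeps every students row; unmatched ones get NULL for enrollments columns.
Group by students.id and compute SUM(e.grade). SUM over an all-NULL group is NULL.
  1: ids {23, 24} → SUM(e.grade)=122
  2: ids {21} → SUM(e.grade)=93
  3: ids {4, 7, 15, 19} → SUM(e.grade)=238
  4: ids {—} → SUM(e.grade)=NULL
  5: ids {1} → SUM(e.grade)=66

Priya | 122 ; Tara | 93 ; Nora | 238 ; Nora | NULL ; Priya | 66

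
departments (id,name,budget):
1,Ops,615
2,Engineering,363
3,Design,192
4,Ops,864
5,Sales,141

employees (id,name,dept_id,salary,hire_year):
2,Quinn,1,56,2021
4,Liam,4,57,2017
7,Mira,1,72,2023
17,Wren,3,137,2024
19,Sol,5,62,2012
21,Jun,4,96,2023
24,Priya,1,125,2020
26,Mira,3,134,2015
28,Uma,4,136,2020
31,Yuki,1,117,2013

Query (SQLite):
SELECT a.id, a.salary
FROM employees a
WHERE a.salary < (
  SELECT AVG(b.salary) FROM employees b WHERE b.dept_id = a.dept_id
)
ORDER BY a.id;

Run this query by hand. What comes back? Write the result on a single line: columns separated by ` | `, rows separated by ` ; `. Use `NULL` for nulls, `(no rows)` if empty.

For each employees row a, compute AVG(salary) over rows sharing a.dept_id.
Keep row a if a.salary < that per-group AVG.
  dept_id=1: AVG(salary) = 92.5
  dept_id=3: AVG(salary) = 135.5
  dept_id=4: AVG(salary) = 96.333333
  dept_id=5: AVG(salary) = 62.0

2 | 56 ; 4 | 57 ; 7 | 72 ; 21 | 96 ; 26 | 134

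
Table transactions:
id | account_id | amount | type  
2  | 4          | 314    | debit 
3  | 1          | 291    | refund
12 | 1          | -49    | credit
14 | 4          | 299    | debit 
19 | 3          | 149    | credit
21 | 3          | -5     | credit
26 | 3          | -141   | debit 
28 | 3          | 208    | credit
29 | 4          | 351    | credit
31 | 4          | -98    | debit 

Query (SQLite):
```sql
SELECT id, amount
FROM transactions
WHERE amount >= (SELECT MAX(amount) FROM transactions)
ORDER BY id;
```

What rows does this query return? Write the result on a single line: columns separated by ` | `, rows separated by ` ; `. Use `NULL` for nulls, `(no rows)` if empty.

29 | 351

Scalar subquery: MAX(amount) over all transactions rows = 351.
Keep rows where amount >= that value.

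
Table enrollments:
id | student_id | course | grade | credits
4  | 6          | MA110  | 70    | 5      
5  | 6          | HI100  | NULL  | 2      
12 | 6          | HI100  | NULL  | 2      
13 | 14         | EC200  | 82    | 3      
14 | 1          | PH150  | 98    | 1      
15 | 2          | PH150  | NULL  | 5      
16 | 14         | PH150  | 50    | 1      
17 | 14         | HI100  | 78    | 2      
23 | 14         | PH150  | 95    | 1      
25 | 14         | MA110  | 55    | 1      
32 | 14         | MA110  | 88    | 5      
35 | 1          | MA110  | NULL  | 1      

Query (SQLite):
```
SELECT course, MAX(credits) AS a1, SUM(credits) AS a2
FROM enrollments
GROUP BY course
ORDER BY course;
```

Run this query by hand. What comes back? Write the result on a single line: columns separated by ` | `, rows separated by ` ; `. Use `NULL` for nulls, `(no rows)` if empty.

Group enrollments by course.
Per group compute: MAX(credits), SUM(credits).
  EC200: ids {13} → MAX(credits)=3, SUM(credits)=3
  HI100: ids {5, 12, 17} → MAX(credits)=2, SUM(credits)=6
  MA110: ids {4, 25, 32, 35} → MAX(credits)=5, SUM(credits)=12
  PH150: ids {14, 15, 16, 23} → MAX(credits)=5, SUM(credits)=8

EC200 | 3 | 3 ; HI100 | 2 | 6 ; MA110 | 5 | 12 ; PH150 | 5 | 8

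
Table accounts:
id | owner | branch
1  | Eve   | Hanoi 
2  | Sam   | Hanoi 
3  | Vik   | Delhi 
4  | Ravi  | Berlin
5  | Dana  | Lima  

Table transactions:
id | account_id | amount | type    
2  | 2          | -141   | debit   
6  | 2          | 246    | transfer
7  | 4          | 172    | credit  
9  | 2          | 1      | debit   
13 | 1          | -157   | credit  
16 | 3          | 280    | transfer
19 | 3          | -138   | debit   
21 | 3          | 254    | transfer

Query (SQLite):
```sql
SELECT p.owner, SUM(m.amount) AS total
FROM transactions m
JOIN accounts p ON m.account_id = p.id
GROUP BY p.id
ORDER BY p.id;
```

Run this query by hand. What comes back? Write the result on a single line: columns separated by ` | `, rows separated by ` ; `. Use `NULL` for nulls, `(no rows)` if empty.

Join each transactions row to its accounts via account_id.
Group joined rows by accounts.id; compute SUM(m.amount) per group.
  1: ids {13} → SUM(m.amount)=-157
  2: ids {2, 6, 9} → SUM(m.amount)=106
  3: ids {16, 19, 21} → SUM(m.amount)=396
  4: ids {7} → SUM(m.amount)=172

Eve | -157 ; Sam | 106 ; Vik | 396 ; Ravi | 172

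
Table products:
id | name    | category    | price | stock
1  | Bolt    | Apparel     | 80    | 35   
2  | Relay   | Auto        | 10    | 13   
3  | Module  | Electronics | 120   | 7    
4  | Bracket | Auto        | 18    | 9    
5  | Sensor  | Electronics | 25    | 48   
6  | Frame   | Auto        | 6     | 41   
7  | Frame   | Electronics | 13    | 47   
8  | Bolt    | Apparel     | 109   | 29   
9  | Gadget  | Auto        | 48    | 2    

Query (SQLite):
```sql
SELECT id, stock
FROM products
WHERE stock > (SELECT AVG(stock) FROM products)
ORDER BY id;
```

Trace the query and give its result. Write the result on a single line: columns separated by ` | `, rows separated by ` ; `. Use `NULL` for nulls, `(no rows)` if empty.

1 | 35 ; 5 | 48 ; 6 | 41 ; 7 | 47 ; 8 | 29

Scalar subquery: AVG(stock) over all products rows = 25.666667 (≈; comparison uses full precision).
Keep rows where stock > that value.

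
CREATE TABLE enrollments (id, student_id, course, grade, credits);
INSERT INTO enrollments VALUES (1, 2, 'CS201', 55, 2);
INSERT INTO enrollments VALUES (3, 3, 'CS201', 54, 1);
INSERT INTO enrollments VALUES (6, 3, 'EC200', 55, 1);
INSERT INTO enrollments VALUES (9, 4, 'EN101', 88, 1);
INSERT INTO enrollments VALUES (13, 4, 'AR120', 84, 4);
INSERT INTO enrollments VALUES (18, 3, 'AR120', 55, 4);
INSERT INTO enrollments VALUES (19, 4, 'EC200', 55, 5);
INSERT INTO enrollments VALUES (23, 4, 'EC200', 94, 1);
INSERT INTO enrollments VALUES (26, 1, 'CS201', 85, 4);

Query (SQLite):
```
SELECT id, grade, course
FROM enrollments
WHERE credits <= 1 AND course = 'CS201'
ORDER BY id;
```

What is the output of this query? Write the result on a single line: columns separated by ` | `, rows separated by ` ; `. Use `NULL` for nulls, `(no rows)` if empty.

3 | 54 | CS201

credits <= 1: ids {3, 6, 9, 23}
course = 'CS201': ids {1, 3, 26}
Combine with AND.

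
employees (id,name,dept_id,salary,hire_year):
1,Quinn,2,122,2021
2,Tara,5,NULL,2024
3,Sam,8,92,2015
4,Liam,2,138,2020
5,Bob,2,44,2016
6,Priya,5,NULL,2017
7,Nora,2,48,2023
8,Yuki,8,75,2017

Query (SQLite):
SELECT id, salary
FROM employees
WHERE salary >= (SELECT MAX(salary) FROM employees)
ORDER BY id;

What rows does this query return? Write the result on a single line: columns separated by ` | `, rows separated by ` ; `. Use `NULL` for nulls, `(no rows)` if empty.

4 | 138

Scalar subquery: MAX(salary) over all employees rows = 138.
Keep rows where salary >= that value.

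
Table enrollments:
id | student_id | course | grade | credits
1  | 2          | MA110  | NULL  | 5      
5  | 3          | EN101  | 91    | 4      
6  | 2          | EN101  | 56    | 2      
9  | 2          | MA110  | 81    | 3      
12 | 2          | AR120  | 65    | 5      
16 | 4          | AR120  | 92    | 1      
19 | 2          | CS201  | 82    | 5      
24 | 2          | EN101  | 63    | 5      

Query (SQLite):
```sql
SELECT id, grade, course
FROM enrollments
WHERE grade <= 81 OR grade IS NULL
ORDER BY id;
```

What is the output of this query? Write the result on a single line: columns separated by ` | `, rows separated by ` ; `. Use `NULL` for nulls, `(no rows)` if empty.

grade <= 81: ids {6, 9, 12, 24}
grade IS NULL: ids {1}
Combine with OR.

1 | NULL | MA110 ; 6 | 56 | EN101 ; 9 | 81 | MA110 ; 12 | 65 | AR120 ; 24 | 63 | EN101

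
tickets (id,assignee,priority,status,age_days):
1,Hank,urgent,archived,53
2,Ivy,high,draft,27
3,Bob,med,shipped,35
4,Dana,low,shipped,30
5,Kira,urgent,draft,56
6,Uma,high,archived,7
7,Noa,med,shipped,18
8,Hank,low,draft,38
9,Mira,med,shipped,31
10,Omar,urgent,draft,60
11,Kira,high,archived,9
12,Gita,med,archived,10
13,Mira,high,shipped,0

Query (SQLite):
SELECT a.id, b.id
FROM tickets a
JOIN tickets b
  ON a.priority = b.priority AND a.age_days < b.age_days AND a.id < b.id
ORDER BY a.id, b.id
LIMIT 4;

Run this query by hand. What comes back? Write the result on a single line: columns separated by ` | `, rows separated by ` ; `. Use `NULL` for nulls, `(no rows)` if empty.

1 | 5 ; 1 | 10 ; 4 | 8 ; 5 | 10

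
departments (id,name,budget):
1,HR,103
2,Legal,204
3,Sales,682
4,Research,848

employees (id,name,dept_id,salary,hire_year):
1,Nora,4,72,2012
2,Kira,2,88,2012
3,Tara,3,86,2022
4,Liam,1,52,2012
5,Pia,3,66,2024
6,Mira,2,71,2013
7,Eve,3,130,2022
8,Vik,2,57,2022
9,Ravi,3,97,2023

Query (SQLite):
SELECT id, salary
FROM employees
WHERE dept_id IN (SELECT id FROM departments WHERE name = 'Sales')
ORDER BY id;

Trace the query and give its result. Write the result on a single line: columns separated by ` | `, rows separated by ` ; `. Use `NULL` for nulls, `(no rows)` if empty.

3 | 86 ; 5 | 66 ; 7 | 130 ; 9 | 97

Inner query: departments.id where name = 'Sales'.
Outer: keep employees rows whose dept_id is in that set.
Inner query → {3}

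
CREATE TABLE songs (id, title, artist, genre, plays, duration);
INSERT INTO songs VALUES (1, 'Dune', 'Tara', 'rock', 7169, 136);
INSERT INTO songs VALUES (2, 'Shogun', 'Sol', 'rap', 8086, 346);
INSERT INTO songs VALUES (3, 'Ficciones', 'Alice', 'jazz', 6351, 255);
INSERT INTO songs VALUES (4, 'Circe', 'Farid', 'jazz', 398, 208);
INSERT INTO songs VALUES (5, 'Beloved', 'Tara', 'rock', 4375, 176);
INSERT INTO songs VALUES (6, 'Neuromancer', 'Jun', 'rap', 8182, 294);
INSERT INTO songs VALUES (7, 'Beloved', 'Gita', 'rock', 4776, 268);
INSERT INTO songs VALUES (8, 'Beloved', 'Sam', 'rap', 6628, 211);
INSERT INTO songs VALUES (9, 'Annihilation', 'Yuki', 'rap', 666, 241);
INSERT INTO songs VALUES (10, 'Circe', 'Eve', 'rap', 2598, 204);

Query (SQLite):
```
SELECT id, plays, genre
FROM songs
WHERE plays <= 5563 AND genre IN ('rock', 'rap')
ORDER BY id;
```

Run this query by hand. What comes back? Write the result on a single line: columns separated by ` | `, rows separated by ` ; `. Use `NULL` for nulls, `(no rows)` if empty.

plays <= 5563: ids {4, 5, 7, 9, 10}
genre IN ('rock', 'rap'): ids {1, 2, 5, 6, 7, 8, 9, 10}
Combine with AND.

5 | 4375 | rock ; 7 | 4776 | rock ; 9 | 666 | rap ; 10 | 2598 | rap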